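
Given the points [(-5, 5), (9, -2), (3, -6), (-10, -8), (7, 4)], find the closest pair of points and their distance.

Computing all pairwise distances among 5 points:

d((-5, 5), (9, -2)) = 15.6525
d((-5, 5), (3, -6)) = 13.6015
d((-5, 5), (-10, -8)) = 13.9284
d((-5, 5), (7, 4)) = 12.0416
d((9, -2), (3, -6)) = 7.2111
d((9, -2), (-10, -8)) = 19.9249
d((9, -2), (7, 4)) = 6.3246 <-- minimum
d((3, -6), (-10, -8)) = 13.1529
d((3, -6), (7, 4)) = 10.7703
d((-10, -8), (7, 4)) = 20.8087

Closest pair: (9, -2) and (7, 4) with distance 6.3246

The closest pair is (9, -2) and (7, 4) with Euclidean distance 6.3246. For 5 points, brute-force pairwise comparison is shown above. For large n, the divide-and-conquer algorithm (sort by x, recurse on halves, check the dividing strip) achieves O(n log n).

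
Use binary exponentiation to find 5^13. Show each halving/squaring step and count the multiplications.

Computing 5^13 by squaring (build up from 5^1; each line after the first costs one multiplication):

5^1 = 5
5^2 = (5^1)^2 = 5^2 = 25
5^3 = 5 * 5^2 = 5 * 25 = 125
5^6 = (5^3)^2 = 125^2 = 15625
5^12 = (5^6)^2 = 15625^2 = 244140625
5^13 = 5 * 5^12 = 5 * 244140625 = 1220703125

Result: 1220703125
Multiplications needed: 5 (5 lines after 5^1)

5^13 = 1220703125. Using exponentiation by squaring, this requires 5 multiplications. The key idea: if the exponent is even, square the half-power; if odd, multiply by the base once.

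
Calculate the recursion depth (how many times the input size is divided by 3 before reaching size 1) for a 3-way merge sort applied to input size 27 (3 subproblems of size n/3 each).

For divide and conquer with division factor 3:

Problem sizes at each level:
Level 0: 27
Level 1: 9
Level 2: 3
Level 3: 1

The root is level 0 and the size-1 base case is level 3 (the tree spans levels 0 through 3, i.e. 4 levels counting the root), so the depth is the number of divisions: log_3(27) = 3

The recursion tree depth is log_3(27) = 3. At each level, the problem size is divided by 3, so it takes 3 divisions to reduce to a base case of size 1. The algorithm makes 3 recursive calls at each level.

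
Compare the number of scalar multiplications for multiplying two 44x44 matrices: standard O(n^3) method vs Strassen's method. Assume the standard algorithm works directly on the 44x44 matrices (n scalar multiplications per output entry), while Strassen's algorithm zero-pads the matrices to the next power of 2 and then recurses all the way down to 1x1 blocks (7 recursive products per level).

Matrix multiplication for 44x44 matrices:

Strassen's algorithm requires power-of-2 dimensions. Pad 44x44 to 64x64 (next power of 2).

Standard algorithm: 44^3 = 85184 multiplications
Strassen's algorithm: 7^(log2(64)) = 7^6 = 117649 multiplications
Difference: 85184 - 117649 = -32465 (Strassen uses MORE here due to padding overhead — for small or just-over-power-of-2 n, padding can outweigh the per-level savings)

Standard: 85184 multiplications (44^3). Strassen: 117649 multiplications (7^6, after padding to 64x64). Strassen reduces 8 recursive multiplications to 7 at each level.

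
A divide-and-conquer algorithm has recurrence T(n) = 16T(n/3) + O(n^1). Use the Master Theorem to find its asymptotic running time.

Master Theorem for T(n) = 16T(n/3) + O(n^1):

a = 16, b = 3, c = 1
log_b(a) = log_3(16) = 2.5237

Case 1: c = 1 < log_3(16) = 2.5237
T(n) = O(n^(log_3 16))

For T(n) = 16T(n/3) + O(n^1): log_3(16) = 2.5237. This is Case 1 of the Master Theorem (c < log_b(a), work dominated by leaves), giving O(n^(log_3 16)).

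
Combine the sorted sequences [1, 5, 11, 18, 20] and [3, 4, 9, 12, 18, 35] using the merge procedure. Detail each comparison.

Merging process:

Compare 1 vs 3: take 1 from left. Merged: [1]
Compare 5 vs 3: take 3 from right. Merged: [1, 3]
Compare 5 vs 4: take 4 from right. Merged: [1, 3, 4]
Compare 5 vs 9: take 5 from left. Merged: [1, 3, 4, 5]
Compare 11 vs 9: take 9 from right. Merged: [1, 3, 4, 5, 9]
Compare 11 vs 12: take 11 from left. Merged: [1, 3, 4, 5, 9, 11]
Compare 18 vs 12: take 12 from right. Merged: [1, 3, 4, 5, 9, 11, 12]
Compare 18 vs 18: take 18 from left. Merged: [1, 3, 4, 5, 9, 11, 12, 18]
Compare 20 vs 18: take 18 from right. Merged: [1, 3, 4, 5, 9, 11, 12, 18, 18]
Compare 20 vs 35: take 20 from left. Merged: [1, 3, 4, 5, 9, 11, 12, 18, 18, 20]
Append remaining from right: [35]. Merged: [1, 3, 4, 5, 9, 11, 12, 18, 18, 20, 35]

Final merged array: [1, 3, 4, 5, 9, 11, 12, 18, 18, 20, 35]
Total comparisons: 10

The merged array is [1, 3, 4, 5, 9, 11, 12, 18, 18, 20, 35], requiring 10 comparisons. The merge step runs in O(n) time where n is the total number of elements.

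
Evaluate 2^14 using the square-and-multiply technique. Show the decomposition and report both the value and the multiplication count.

Computing 2^14 by squaring (build up from 2^1; each line after the first costs one multiplication):

2^1 = 2
2^2 = (2^1)^2 = 2^2 = 4
2^3 = 2 * 2^2 = 2 * 4 = 8
2^6 = (2^3)^2 = 8^2 = 64
2^7 = 2 * 2^6 = 2 * 64 = 128
2^14 = (2^7)^2 = 128^2 = 16384

Result: 16384
Multiplications needed: 5 (5 lines after 2^1)

2^14 = 16384. Using exponentiation by squaring, this requires 5 multiplications. The key idea: if the exponent is even, square the half-power; if odd, multiply by the base once.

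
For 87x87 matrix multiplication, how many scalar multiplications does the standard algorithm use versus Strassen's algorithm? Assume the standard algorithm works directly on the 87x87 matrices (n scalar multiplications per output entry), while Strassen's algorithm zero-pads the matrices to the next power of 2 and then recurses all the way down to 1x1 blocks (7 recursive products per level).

Matrix multiplication for 87x87 matrices:

Strassen's algorithm requires power-of-2 dimensions. Pad 87x87 to 128x128 (next power of 2).

Standard algorithm: 87^3 = 658503 multiplications
Strassen's algorithm: 7^(log2(128)) = 7^7 = 823543 multiplications
Difference: 658503 - 823543 = -165040 (Strassen uses MORE here due to padding overhead — for small or just-over-power-of-2 n, padding can outweigh the per-level savings)

Standard: 658503 multiplications (87^3). Strassen: 823543 multiplications (7^7, after padding to 128x128). Strassen reduces 8 recursive multiplications to 7 at each level.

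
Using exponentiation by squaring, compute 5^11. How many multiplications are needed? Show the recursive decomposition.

Computing 5^11 by squaring (build up from 5^1; each line after the first costs one multiplication):

5^1 = 5
5^2 = (5^1)^2 = 5^2 = 25
5^4 = (5^2)^2 = 25^2 = 625
5^5 = 5 * 5^4 = 5 * 625 = 3125
5^10 = (5^5)^2 = 3125^2 = 9765625
5^11 = 5 * 5^10 = 5 * 9765625 = 48828125

Result: 48828125
Multiplications needed: 5 (5 lines after 5^1)

5^11 = 48828125. Using exponentiation by squaring, this requires 5 multiplications. The key idea: if the exponent is even, square the half-power; if odd, multiply by the base once.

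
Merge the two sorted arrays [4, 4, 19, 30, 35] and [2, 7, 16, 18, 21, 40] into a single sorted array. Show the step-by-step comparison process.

Merging process:

Compare 4 vs 2: take 2 from right. Merged: [2]
Compare 4 vs 7: take 4 from left. Merged: [2, 4]
Compare 4 vs 7: take 4 from left. Merged: [2, 4, 4]
Compare 19 vs 7: take 7 from right. Merged: [2, 4, 4, 7]
Compare 19 vs 16: take 16 from right. Merged: [2, 4, 4, 7, 16]
Compare 19 vs 18: take 18 from right. Merged: [2, 4, 4, 7, 16, 18]
Compare 19 vs 21: take 19 from left. Merged: [2, 4, 4, 7, 16, 18, 19]
Compare 30 vs 21: take 21 from right. Merged: [2, 4, 4, 7, 16, 18, 19, 21]
Compare 30 vs 40: take 30 from left. Merged: [2, 4, 4, 7, 16, 18, 19, 21, 30]
Compare 35 vs 40: take 35 from left. Merged: [2, 4, 4, 7, 16, 18, 19, 21, 30, 35]
Append remaining from right: [40]. Merged: [2, 4, 4, 7, 16, 18, 19, 21, 30, 35, 40]

Final merged array: [2, 4, 4, 7, 16, 18, 19, 21, 30, 35, 40]
Total comparisons: 10

The merged array is [2, 4, 4, 7, 16, 18, 19, 21, 30, 35, 40], requiring 10 comparisons. The merge step runs in O(n) time where n is the total number of elements.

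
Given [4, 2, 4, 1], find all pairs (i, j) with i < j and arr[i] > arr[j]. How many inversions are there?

Finding inversions in [4, 2, 4, 1]:

(0, 1): arr[0]=4 > arr[1]=2
(0, 3): arr[0]=4 > arr[3]=1
(1, 3): arr[1]=2 > arr[3]=1
(2, 3): arr[2]=4 > arr[3]=1

Total inversions: 4

The array has 4 inversion(s): (0,1), (0,3), (1,3), (2,3). Each pair (i,j) satisfies i < j and arr[i] > arr[j].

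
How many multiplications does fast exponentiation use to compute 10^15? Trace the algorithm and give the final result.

Computing 10^15 by squaring (build up from 10^1; each line after the first costs one multiplication):

10^1 = 10
10^2 = (10^1)^2 = 10^2 = 100
10^3 = 10 * 10^2 = 10 * 100 = 1000
10^6 = (10^3)^2 = 1000^2 = 1000000
10^7 = 10 * 10^6 = 10 * 1000000 = 10000000
10^14 = (10^7)^2 = 10000000^2 = 100000000000000
10^15 = 10 * 10^14 = 10 * 100000000000000 = 1000000000000000

Result: 1000000000000000
Multiplications needed: 6 (6 lines after 10^1)

10^15 = 1000000000000000. Using exponentiation by squaring, this requires 6 multiplications. The key idea: if the exponent is even, square the half-power; if odd, multiply by the base once.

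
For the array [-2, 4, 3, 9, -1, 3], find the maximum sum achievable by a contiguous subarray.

Using Kadane's algorithm on [-2, 4, 3, 9, -1, 3]:

Scanning through the array:
Position 1 (value 4): max_ending_here = 4, max_so_far = 4
Position 2 (value 3): max_ending_here = 7, max_so_far = 7
Position 3 (value 9): max_ending_here = 16, max_so_far = 16
Position 4 (value -1): max_ending_here = 15, max_so_far = 16
Position 5 (value 3): max_ending_here = 18, max_so_far = 18

Maximum subarray: [4, 3, 9, -1, 3]
Maximum sum: 18

The maximum subarray is [4, 3, 9, -1, 3] with sum 18. This subarray runs from index 1 to index 5.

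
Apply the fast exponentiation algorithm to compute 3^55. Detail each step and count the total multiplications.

Computing 3^55 by squaring (build up from 3^1; each line after the first costs one multiplication):

3^1 = 3
3^2 = (3^1)^2 = 3^2 = 9
3^3 = 3 * 3^2 = 3 * 9 = 27
3^6 = (3^3)^2 = 27^2 = 729
3^12 = (3^6)^2 = 729^2 = 531441
3^13 = 3 * 3^12 = 3 * 531441 = 1594323
3^26 = (3^13)^2 = 1594323^2 = 2541865828329
3^27 = 3 * 3^26 = 3 * 2541865828329 = 7625597484987
3^54 = (3^27)^2 = 7625597484987^2 = 58149737003040059690390169
3^55 = 3 * 3^54 = 3 * 58149737003040059690390169 = 174449211009120179071170507

Result: 174449211009120179071170507
Multiplications needed: 9 (9 lines after 3^1)

3^55 = 174449211009120179071170507. Using exponentiation by squaring, this requires 9 multiplications. The key idea: if the exponent is even, square the half-power; if odd, multiply by the base once.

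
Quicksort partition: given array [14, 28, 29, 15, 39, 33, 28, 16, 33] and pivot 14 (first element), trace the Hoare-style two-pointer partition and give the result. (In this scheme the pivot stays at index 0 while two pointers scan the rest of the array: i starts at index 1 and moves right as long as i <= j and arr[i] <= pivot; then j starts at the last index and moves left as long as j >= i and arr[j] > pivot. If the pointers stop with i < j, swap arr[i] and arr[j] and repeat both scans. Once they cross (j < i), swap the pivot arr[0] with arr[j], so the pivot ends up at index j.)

Hoare-style two-pointer partition with pivot = 14:

Initial array: [14, 28, 29, 15, 39, 33, 28, 16, 33]

Pointers start at i = 1, j = 8.
i ends at 1, j ends at 0: the pointers have crossed (j < i), so scanning stops.

j = 0, so swapping arr[0] with arr[j] leaves the pivot at position 0: [14, 28, 29, 15, 39, 33, 28, 16, 33]
Pivot position: 0

After partitioning with pivot 14, the array becomes [14, 28, 29, 15, 39, 33, 28, 16, 33]. The pivot is placed at index 0. All elements to the left of the pivot are <= 14, and all elements to the right are > 14.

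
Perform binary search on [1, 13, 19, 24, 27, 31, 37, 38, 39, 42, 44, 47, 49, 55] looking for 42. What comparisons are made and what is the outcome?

Binary search for 42 in [1, 13, 19, 24, 27, 31, 37, 38, 39, 42, 44, 47, 49, 55]:

lo=0, hi=13, mid=6, arr[mid]=37 -> 37 < 42, search right half
lo=7, hi=13, mid=10, arr[mid]=44 -> 44 > 42, search left half
lo=7, hi=9, mid=8, arr[mid]=39 -> 39 < 42, search right half
lo=9, hi=9, mid=9, arr[mid]=42 -> Found target at index 9!

Binary search finds 42 at index 9 after 4 comparisons. The search repeatedly halves the search space by comparing with the middle element.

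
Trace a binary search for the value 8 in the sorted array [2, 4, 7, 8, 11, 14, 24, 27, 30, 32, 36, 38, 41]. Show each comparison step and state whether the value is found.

Binary search for 8 in [2, 4, 7, 8, 11, 14, 24, 27, 30, 32, 36, 38, 41]:

lo=0, hi=12, mid=6, arr[mid]=24 -> 24 > 8, search left half
lo=0, hi=5, mid=2, arr[mid]=7 -> 7 < 8, search right half
lo=3, hi=5, mid=4, arr[mid]=11 -> 11 > 8, search left half
lo=3, hi=3, mid=3, arr[mid]=8 -> Found target at index 3!

Binary search finds 8 at index 3 after 4 comparisons. The search repeatedly halves the search space by comparing with the middle element.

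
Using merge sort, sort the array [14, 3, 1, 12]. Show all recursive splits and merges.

Merge sort trace:

Split: [14, 3, 1, 12] -> [14, 3] and [1, 12]
  Split: [14, 3] -> [14] and [3]
  Merge: [14] + [3] -> [3, 14]
  Split: [1, 12] -> [1] and [12]
  Merge: [1] + [12] -> [1, 12]
Merge: [3, 14] + [1, 12] -> [1, 3, 12, 14]

Final sorted array: [1, 3, 12, 14]

The merge sort proceeds by recursively splitting the array and merging sorted halves.
After all merges, the sorted array is [1, 3, 12, 14].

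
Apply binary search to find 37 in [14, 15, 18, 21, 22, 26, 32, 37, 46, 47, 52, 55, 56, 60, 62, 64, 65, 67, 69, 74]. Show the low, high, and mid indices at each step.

Binary search for 37 in [14, 15, 18, 21, 22, 26, 32, 37, 46, 47, 52, 55, 56, 60, 62, 64, 65, 67, 69, 74]:

lo=0, hi=19, mid=9, arr[mid]=47 -> 47 > 37, search left half
lo=0, hi=8, mid=4, arr[mid]=22 -> 22 < 37, search right half
lo=5, hi=8, mid=6, arr[mid]=32 -> 32 < 37, search right half
lo=7, hi=8, mid=7, arr[mid]=37 -> Found target at index 7!

Binary search finds 37 at index 7 after 4 comparisons. The search repeatedly halves the search space by comparing with the middle element.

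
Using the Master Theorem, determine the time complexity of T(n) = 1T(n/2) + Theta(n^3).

Master Theorem for T(n) = 1T(n/2) + O(n^3):

a = 1, b = 2, c = 3
log_b(a) = log_2(1) = 0.0000

Case 3: c = 3 > log_2(1) = 0.0000
T(n) = O(n^3) = O(n^3)

For T(n) = 1T(n/2) + O(n^3): log_2(1) = 0.0000. This is Case 3 of the Master Theorem (c > log_b(a), work dominated by root), giving O(n^3).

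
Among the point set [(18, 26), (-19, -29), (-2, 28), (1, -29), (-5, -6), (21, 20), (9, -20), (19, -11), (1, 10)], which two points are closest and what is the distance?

Computing all pairwise distances among 9 points:

d((18, 26), (-19, -29)) = 66.2873
d((18, 26), (-2, 28)) = 20.0998
d((18, 26), (1, -29)) = 57.5674
d((18, 26), (-5, -6)) = 39.4081
d((18, 26), (21, 20)) = 6.7082 <-- minimum
d((18, 26), (9, -20)) = 46.8722
d((18, 26), (19, -11)) = 37.0135
d((18, 26), (1, 10)) = 23.3452
d((-19, -29), (-2, 28)) = 59.4811
d((-19, -29), (1, -29)) = 20.0
d((-19, -29), (-5, -6)) = 26.9258
d((-19, -29), (21, 20)) = 63.2535
d((-19, -29), (9, -20)) = 29.4109
d((-19, -29), (19, -11)) = 42.0476
d((-19, -29), (1, 10)) = 43.8292
d((-2, 28), (1, -29)) = 57.0789
d((-2, 28), (-5, -6)) = 34.1321
d((-2, 28), (21, 20)) = 24.3516
d((-2, 28), (9, -20)) = 49.2443
d((-2, 28), (19, -11)) = 44.2945
d((-2, 28), (1, 10)) = 18.2483
d((1, -29), (-5, -6)) = 23.7697
d((1, -29), (21, 20)) = 52.9245
d((1, -29), (9, -20)) = 12.0416
d((1, -29), (19, -11)) = 25.4558
d((1, -29), (1, 10)) = 39.0
d((-5, -6), (21, 20)) = 36.7696
d((-5, -6), (9, -20)) = 19.799
d((-5, -6), (19, -11)) = 24.5153
d((-5, -6), (1, 10)) = 17.088
d((21, 20), (9, -20)) = 41.7612
d((21, 20), (19, -11)) = 31.0644
d((21, 20), (1, 10)) = 22.3607
d((9, -20), (19, -11)) = 13.4536
d((9, -20), (1, 10)) = 31.0483
d((19, -11), (1, 10)) = 27.6586

Closest pair: (18, 26) and (21, 20) with distance 6.7082

The closest pair is (18, 26) and (21, 20) with Euclidean distance 6.7082. For 9 points, brute-force pairwise comparison is shown above. For large n, the divide-and-conquer algorithm (sort by x, recurse on halves, check the dividing strip) achieves O(n log n).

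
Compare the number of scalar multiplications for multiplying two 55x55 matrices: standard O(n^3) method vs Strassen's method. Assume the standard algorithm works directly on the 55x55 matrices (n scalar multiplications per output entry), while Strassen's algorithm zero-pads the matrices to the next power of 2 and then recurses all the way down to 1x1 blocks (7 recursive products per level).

Matrix multiplication for 55x55 matrices:

Strassen's algorithm requires power-of-2 dimensions. Pad 55x55 to 64x64 (next power of 2).

Standard algorithm: 55^3 = 166375 multiplications
Strassen's algorithm: 7^(log2(64)) = 7^6 = 117649 multiplications
Savings: 166375 - 117649 = 48726 multiplications

Standard: 166375 multiplications (55^3). Strassen: 117649 multiplications (7^6, after padding to 64x64). Strassen reduces 8 recursive multiplications to 7 at each level.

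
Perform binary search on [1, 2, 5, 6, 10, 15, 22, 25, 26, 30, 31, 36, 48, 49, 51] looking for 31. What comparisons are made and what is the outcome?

Binary search for 31 in [1, 2, 5, 6, 10, 15, 22, 25, 26, 30, 31, 36, 48, 49, 51]:

lo=0, hi=14, mid=7, arr[mid]=25 -> 25 < 31, search right half
lo=8, hi=14, mid=11, arr[mid]=36 -> 36 > 31, search left half
lo=8, hi=10, mid=9, arr[mid]=30 -> 30 < 31, search right half
lo=10, hi=10, mid=10, arr[mid]=31 -> Found target at index 10!

Binary search finds 31 at index 10 after 4 comparisons. The search repeatedly halves the search space by comparing with the middle element.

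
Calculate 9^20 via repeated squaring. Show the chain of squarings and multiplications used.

Computing 9^20 by squaring (build up from 9^1; each line after the first costs one multiplication):

9^1 = 9
9^2 = (9^1)^2 = 9^2 = 81
9^4 = (9^2)^2 = 81^2 = 6561
9^5 = 9 * 9^4 = 9 * 6561 = 59049
9^10 = (9^5)^2 = 59049^2 = 3486784401
9^20 = (9^10)^2 = 3486784401^2 = 12157665459056928801

Result: 12157665459056928801
Multiplications needed: 5 (5 lines after 9^1)

9^20 = 12157665459056928801. Using exponentiation by squaring, this requires 5 multiplications. The key idea: if the exponent is even, square the half-power; if odd, multiply by the base once.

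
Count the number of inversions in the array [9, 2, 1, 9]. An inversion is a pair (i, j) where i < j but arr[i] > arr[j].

Finding inversions in [9, 2, 1, 9]:

(0, 1): arr[0]=9 > arr[1]=2
(0, 2): arr[0]=9 > arr[2]=1
(1, 2): arr[1]=2 > arr[2]=1

Total inversions: 3

The array has 3 inversion(s): (0,1), (0,2), (1,2). Each pair (i,j) satisfies i < j and arr[i] > arr[j].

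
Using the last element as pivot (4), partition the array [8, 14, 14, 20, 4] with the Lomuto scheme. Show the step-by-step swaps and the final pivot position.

Lomuto partition with pivot = 4:

Initial array: [8, 14, 14, 20, 4]

arr[0]=8 > 4: no swap
arr[1]=14 > 4: no swap
arr[2]=14 > 4: no swap
arr[3]=20 > 4: no swap

Place pivot at position 0: [4, 14, 14, 20, 8]
Pivot position: 0

After partitioning with pivot 4, the array becomes [4, 14, 14, 20, 8]. The pivot is placed at index 0. All elements to the left of the pivot are <= 4, and all elements to the right are > 4.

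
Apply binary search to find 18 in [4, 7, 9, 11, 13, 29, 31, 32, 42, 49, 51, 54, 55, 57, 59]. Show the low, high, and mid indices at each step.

Binary search for 18 in [4, 7, 9, 11, 13, 29, 31, 32, 42, 49, 51, 54, 55, 57, 59]:

lo=0, hi=14, mid=7, arr[mid]=32 -> 32 > 18, search left half
lo=0, hi=6, mid=3, arr[mid]=11 -> 11 < 18, search right half
lo=4, hi=6, mid=5, arr[mid]=29 -> 29 > 18, search left half
lo=4, hi=4, mid=4, arr[mid]=13 -> 13 < 18, search right half
lo=5 > hi=4, target 18 not found

Binary search determines that 18 is not in the array after 4 comparisons. The search space was exhausted without finding the target.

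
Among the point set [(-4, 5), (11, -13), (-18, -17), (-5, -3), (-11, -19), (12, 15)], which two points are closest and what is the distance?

Computing all pairwise distances among 6 points:

d((-4, 5), (11, -13)) = 23.4307
d((-4, 5), (-18, -17)) = 26.0768
d((-4, 5), (-5, -3)) = 8.0623
d((-4, 5), (-11, -19)) = 25.0
d((-4, 5), (12, 15)) = 18.868
d((11, -13), (-18, -17)) = 29.2746
d((11, -13), (-5, -3)) = 18.868
d((11, -13), (-11, -19)) = 22.8035
d((11, -13), (12, 15)) = 28.0179
d((-18, -17), (-5, -3)) = 19.105
d((-18, -17), (-11, -19)) = 7.2801 <-- minimum
d((-18, -17), (12, 15)) = 43.8634
d((-5, -3), (-11, -19)) = 17.088
d((-5, -3), (12, 15)) = 24.7588
d((-11, -19), (12, 15)) = 41.0488

Closest pair: (-18, -17) and (-11, -19) with distance 7.2801

The closest pair is (-18, -17) and (-11, -19) with Euclidean distance 7.2801. For 6 points, brute-force pairwise comparison is shown above. For large n, the divide-and-conquer algorithm (sort by x, recurse on halves, check the dividing strip) achieves O(n log n).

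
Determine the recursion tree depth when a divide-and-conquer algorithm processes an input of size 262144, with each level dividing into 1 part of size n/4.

For divide and conquer with division factor 4:

Problem sizes at each level:
Level 0: 262144
Level 1: 65536
Level 2: 16384
Level 3: 4096
Level 4: 1024
Level 5: 256
Level 6: 64
Level 7: 16
Level 8: 4
Level 9: 1

The root is level 0 and the size-1 base case is level 9 (the tree spans levels 0 through 9, i.e. 10 levels counting the root), so the depth is the number of divisions: log_4(262144) = 9

The recursion tree depth is log_4(262144) = 9. At each level, the problem size is divided by 4, so it takes 9 divisions to reduce to a base case of size 1. The algorithm makes 1 recursive call at each level.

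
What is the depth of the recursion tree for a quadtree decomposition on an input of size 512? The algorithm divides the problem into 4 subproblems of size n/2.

For divide and conquer with division factor 2:

Problem sizes at each level:
Level 0: 512
Level 1: 256
Level 2: 128
Level 3: 64
Level 4: 32
Level 5: 16
Level 6: 8
Level 7: 4
Level 8: 2
Level 9: 1

The root is level 0 and the size-1 base case is level 9 (the tree spans levels 0 through 9, i.e. 10 levels counting the root), so the depth is the number of divisions: log_2(512) = 9

The recursion tree depth is log_2(512) = 9. At each level, the problem size is divided by 2, so it takes 9 divisions to reduce to a base case of size 1. The algorithm makes 4 recursive calls at each level.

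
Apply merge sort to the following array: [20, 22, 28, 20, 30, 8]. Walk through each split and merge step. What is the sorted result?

Merge sort trace:

Split: [20, 22, 28, 20, 30, 8] -> [20, 22, 28] and [20, 30, 8]
  Split: [20, 22, 28] -> [20] and [22, 28]
    Split: [22, 28] -> [22] and [28]
    Merge: [22] + [28] -> [22, 28]
  Merge: [20] + [22, 28] -> [20, 22, 28]
  Split: [20, 30, 8] -> [20] and [30, 8]
    Split: [30, 8] -> [30] and [8]
    Merge: [30] + [8] -> [8, 30]
  Merge: [20] + [8, 30] -> [8, 20, 30]
Merge: [20, 22, 28] + [8, 20, 30] -> [8, 20, 20, 22, 28, 30]

Final sorted array: [8, 20, 20, 22, 28, 30]

The merge sort proceeds by recursively splitting the array and merging sorted halves.
After all merges, the sorted array is [8, 20, 20, 22, 28, 30].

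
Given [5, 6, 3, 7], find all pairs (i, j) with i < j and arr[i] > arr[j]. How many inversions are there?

Finding inversions in [5, 6, 3, 7]:

(0, 2): arr[0]=5 > arr[2]=3
(1, 2): arr[1]=6 > arr[2]=3

Total inversions: 2

The array has 2 inversion(s): (0,2), (1,2). Each pair (i,j) satisfies i < j and arr[i] > arr[j].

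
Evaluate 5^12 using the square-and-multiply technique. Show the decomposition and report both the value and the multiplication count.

Computing 5^12 by squaring (build up from 5^1; each line after the first costs one multiplication):

5^1 = 5
5^2 = (5^1)^2 = 5^2 = 25
5^3 = 5 * 5^2 = 5 * 25 = 125
5^6 = (5^3)^2 = 125^2 = 15625
5^12 = (5^6)^2 = 15625^2 = 244140625

Result: 244140625
Multiplications needed: 4 (4 lines after 5^1)

5^12 = 244140625. Using exponentiation by squaring, this requires 4 multiplications. The key idea: if the exponent is even, square the half-power; if odd, multiply by the base once.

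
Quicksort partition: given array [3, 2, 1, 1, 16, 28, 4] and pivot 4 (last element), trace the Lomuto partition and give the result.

Lomuto partition with pivot = 4:

Initial array: [3, 2, 1, 1, 16, 28, 4]

arr[0]=3 <= 4: swap with position 0, array becomes [3, 2, 1, 1, 16, 28, 4]
arr[1]=2 <= 4: swap with position 1, array becomes [3, 2, 1, 1, 16, 28, 4]
arr[2]=1 <= 4: swap with position 2, array becomes [3, 2, 1, 1, 16, 28, 4]
arr[3]=1 <= 4: swap with position 3, array becomes [3, 2, 1, 1, 16, 28, 4]
arr[4]=16 > 4: no swap
arr[5]=28 > 4: no swap

Place pivot at position 4: [3, 2, 1, 1, 4, 28, 16]
Pivot position: 4

After partitioning with pivot 4, the array becomes [3, 2, 1, 1, 4, 28, 16]. The pivot is placed at index 4. All elements to the left of the pivot are <= 4, and all elements to the right are > 4.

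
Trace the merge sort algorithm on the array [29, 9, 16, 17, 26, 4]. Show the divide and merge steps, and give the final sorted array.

Merge sort trace:

Split: [29, 9, 16, 17, 26, 4] -> [29, 9, 16] and [17, 26, 4]
  Split: [29, 9, 16] -> [29] and [9, 16]
    Split: [9, 16] -> [9] and [16]
    Merge: [9] + [16] -> [9, 16]
  Merge: [29] + [9, 16] -> [9, 16, 29]
  Split: [17, 26, 4] -> [17] and [26, 4]
    Split: [26, 4] -> [26] and [4]
    Merge: [26] + [4] -> [4, 26]
  Merge: [17] + [4, 26] -> [4, 17, 26]
Merge: [9, 16, 29] + [4, 17, 26] -> [4, 9, 16, 17, 26, 29]

Final sorted array: [4, 9, 16, 17, 26, 29]

The merge sort proceeds by recursively splitting the array and merging sorted halves.
After all merges, the sorted array is [4, 9, 16, 17, 26, 29].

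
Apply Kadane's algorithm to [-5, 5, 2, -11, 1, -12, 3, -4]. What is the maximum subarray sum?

Using Kadane's algorithm on [-5, 5, 2, -11, 1, -12, 3, -4]:

Scanning through the array:
Position 1 (value 5): max_ending_here = 5, max_so_far = 5
Position 2 (value 2): max_ending_here = 7, max_so_far = 7
Position 3 (value -11): max_ending_here = -4, max_so_far = 7
Position 4 (value 1): max_ending_here = 1, max_so_far = 7
Position 5 (value -12): max_ending_here = -11, max_so_far = 7
Position 6 (value 3): max_ending_here = 3, max_so_far = 7
Position 7 (value -4): max_ending_here = -1, max_so_far = 7

Maximum subarray: [5, 2]
Maximum sum: 7

The maximum subarray is [5, 2] with sum 7. This subarray runs from index 1 to index 2.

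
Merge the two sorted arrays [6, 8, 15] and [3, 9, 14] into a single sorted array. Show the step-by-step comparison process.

Merging process:

Compare 6 vs 3: take 3 from right. Merged: [3]
Compare 6 vs 9: take 6 from left. Merged: [3, 6]
Compare 8 vs 9: take 8 from left. Merged: [3, 6, 8]
Compare 15 vs 9: take 9 from right. Merged: [3, 6, 8, 9]
Compare 15 vs 14: take 14 from right. Merged: [3, 6, 8, 9, 14]
Append remaining from left: [15]. Merged: [3, 6, 8, 9, 14, 15]

Final merged array: [3, 6, 8, 9, 14, 15]
Total comparisons: 5

The merged array is [3, 6, 8, 9, 14, 15], requiring 5 comparisons. The merge step runs in O(n) time where n is the total number of elements.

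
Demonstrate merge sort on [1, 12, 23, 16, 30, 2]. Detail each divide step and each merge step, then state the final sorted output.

Merge sort trace:

Split: [1, 12, 23, 16, 30, 2] -> [1, 12, 23] and [16, 30, 2]
  Split: [1, 12, 23] -> [1] and [12, 23]
    Split: [12, 23] -> [12] and [23]
    Merge: [12] + [23] -> [12, 23]
  Merge: [1] + [12, 23] -> [1, 12, 23]
  Split: [16, 30, 2] -> [16] and [30, 2]
    Split: [30, 2] -> [30] and [2]
    Merge: [30] + [2] -> [2, 30]
  Merge: [16] + [2, 30] -> [2, 16, 30]
Merge: [1, 12, 23] + [2, 16, 30] -> [1, 2, 12, 16, 23, 30]

Final sorted array: [1, 2, 12, 16, 23, 30]

The merge sort proceeds by recursively splitting the array and merging sorted halves.
After all merges, the sorted array is [1, 2, 12, 16, 23, 30].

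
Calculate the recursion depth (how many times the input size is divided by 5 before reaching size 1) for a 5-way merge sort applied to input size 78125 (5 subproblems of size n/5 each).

For divide and conquer with division factor 5:

Problem sizes at each level:
Level 0: 78125
Level 1: 15625
Level 2: 3125
Level 3: 625
Level 4: 125
Level 5: 25
Level 6: 5
Level 7: 1

The root is level 0 and the size-1 base case is level 7 (the tree spans levels 0 through 7, i.e. 8 levels counting the root), so the depth is the number of divisions: log_5(78125) = 7

The recursion tree depth is log_5(78125) = 7. At each level, the problem size is divided by 5, so it takes 7 divisions to reduce to a base case of size 1. The algorithm makes 5 recursive calls at each level.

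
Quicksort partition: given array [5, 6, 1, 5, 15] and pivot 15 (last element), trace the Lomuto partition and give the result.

Lomuto partition with pivot = 15:

Initial array: [5, 6, 1, 5, 15]

arr[0]=5 <= 15: swap with position 0, array becomes [5, 6, 1, 5, 15]
arr[1]=6 <= 15: swap with position 1, array becomes [5, 6, 1, 5, 15]
arr[2]=1 <= 15: swap with position 2, array becomes [5, 6, 1, 5, 15]
arr[3]=5 <= 15: swap with position 3, array becomes [5, 6, 1, 5, 15]

Place pivot at position 4: [5, 6, 1, 5, 15]
Pivot position: 4

After partitioning with pivot 15, the array becomes [5, 6, 1, 5, 15]. The pivot is placed at index 4. All elements to the left of the pivot are <= 15, and all elements to the right are > 15.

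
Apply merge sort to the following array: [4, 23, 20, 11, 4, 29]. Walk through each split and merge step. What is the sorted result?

Merge sort trace:

Split: [4, 23, 20, 11, 4, 29] -> [4, 23, 20] and [11, 4, 29]
  Split: [4, 23, 20] -> [4] and [23, 20]
    Split: [23, 20] -> [23] and [20]
    Merge: [23] + [20] -> [20, 23]
  Merge: [4] + [20, 23] -> [4, 20, 23]
  Split: [11, 4, 29] -> [11] and [4, 29]
    Split: [4, 29] -> [4] and [29]
    Merge: [4] + [29] -> [4, 29]
  Merge: [11] + [4, 29] -> [4, 11, 29]
Merge: [4, 20, 23] + [4, 11, 29] -> [4, 4, 11, 20, 23, 29]

Final sorted array: [4, 4, 11, 20, 23, 29]

The merge sort proceeds by recursively splitting the array and merging sorted halves.
After all merges, the sorted array is [4, 4, 11, 20, 23, 29].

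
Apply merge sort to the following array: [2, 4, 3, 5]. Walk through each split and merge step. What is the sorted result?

Merge sort trace:

Split: [2, 4, 3, 5] -> [2, 4] and [3, 5]
  Split: [2, 4] -> [2] and [4]
  Merge: [2] + [4] -> [2, 4]
  Split: [3, 5] -> [3] and [5]
  Merge: [3] + [5] -> [3, 5]
Merge: [2, 4] + [3, 5] -> [2, 3, 4, 5]

Final sorted array: [2, 3, 4, 5]

The merge sort proceeds by recursively splitting the array and merging sorted halves.
After all merges, the sorted array is [2, 3, 4, 5].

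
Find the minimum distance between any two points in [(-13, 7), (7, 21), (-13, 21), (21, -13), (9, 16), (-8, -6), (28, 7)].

Computing all pairwise distances among 7 points:

d((-13, 7), (7, 21)) = 24.4131
d((-13, 7), (-13, 21)) = 14.0
d((-13, 7), (21, -13)) = 39.4462
d((-13, 7), (9, 16)) = 23.7697
d((-13, 7), (-8, -6)) = 13.9284
d((-13, 7), (28, 7)) = 41.0
d((7, 21), (-13, 21)) = 20.0
d((7, 21), (21, -13)) = 36.7696
d((7, 21), (9, 16)) = 5.3852 <-- minimum
d((7, 21), (-8, -6)) = 30.8869
d((7, 21), (28, 7)) = 25.2389
d((-13, 21), (21, -13)) = 48.0833
d((-13, 21), (9, 16)) = 22.561
d((-13, 21), (-8, -6)) = 27.4591
d((-13, 21), (28, 7)) = 43.3244
d((21, -13), (9, 16)) = 31.3847
d((21, -13), (-8, -6)) = 29.8329
d((21, -13), (28, 7)) = 21.1896
d((9, 16), (-8, -6)) = 27.8029
d((9, 16), (28, 7)) = 21.0238
d((-8, -6), (28, 7)) = 38.2753

Closest pair: (7, 21) and (9, 16) with distance 5.3852

The closest pair is (7, 21) and (9, 16) with Euclidean distance 5.3852. For 7 points, brute-force pairwise comparison is shown above. For large n, the divide-and-conquer algorithm (sort by x, recurse on halves, check the dividing strip) achieves O(n log n).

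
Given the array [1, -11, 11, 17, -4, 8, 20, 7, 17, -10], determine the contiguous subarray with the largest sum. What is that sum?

Using Kadane's algorithm on [1, -11, 11, 17, -4, 8, 20, 7, 17, -10]:

Scanning through the array:
Position 1 (value -11): max_ending_here = -10, max_so_far = 1
Position 2 (value 11): max_ending_here = 11, max_so_far = 11
Position 3 (value 17): max_ending_here = 28, max_so_far = 28
Position 4 (value -4): max_ending_here = 24, max_so_far = 28
Position 5 (value 8): max_ending_here = 32, max_so_far = 32
Position 6 (value 20): max_ending_here = 52, max_so_far = 52
Position 7 (value 7): max_ending_here = 59, max_so_far = 59
Position 8 (value 17): max_ending_here = 76, max_so_far = 76
Position 9 (value -10): max_ending_here = 66, max_so_far = 76

Maximum subarray: [11, 17, -4, 8, 20, 7, 17]
Maximum sum: 76

The maximum subarray is [11, 17, -4, 8, 20, 7, 17] with sum 76. This subarray runs from index 2 to index 8.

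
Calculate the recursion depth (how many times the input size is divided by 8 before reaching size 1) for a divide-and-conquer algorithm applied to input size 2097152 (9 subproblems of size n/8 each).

For divide and conquer with division factor 8:

Problem sizes at each level:
Level 0: 2097152
Level 1: 262144
Level 2: 32768
Level 3: 4096
Level 4: 512
Level 5: 64
Level 6: 8
Level 7: 1

The root is level 0 and the size-1 base case is level 7 (the tree spans levels 0 through 7, i.e. 8 levels counting the root), so the depth is the number of divisions: log_8(2097152) = 7

The recursion tree depth is log_8(2097152) = 7. At each level, the problem size is divided by 8, so it takes 7 divisions to reduce to a base case of size 1. The algorithm makes 9 recursive calls at each level.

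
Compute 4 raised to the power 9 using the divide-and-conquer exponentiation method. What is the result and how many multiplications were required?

Computing 4^9 by squaring (build up from 4^1; each line after the first costs one multiplication):

4^1 = 4
4^2 = (4^1)^2 = 4^2 = 16
4^4 = (4^2)^2 = 16^2 = 256
4^8 = (4^4)^2 = 256^2 = 65536
4^9 = 4 * 4^8 = 4 * 65536 = 262144

Result: 262144
Multiplications needed: 4 (4 lines after 4^1)

4^9 = 262144. Using exponentiation by squaring, this requires 4 multiplications. The key idea: if the exponent is even, square the half-power; if odd, multiply by the base once.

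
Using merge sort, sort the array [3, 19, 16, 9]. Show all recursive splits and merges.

Merge sort trace:

Split: [3, 19, 16, 9] -> [3, 19] and [16, 9]
  Split: [3, 19] -> [3] and [19]
  Merge: [3] + [19] -> [3, 19]
  Split: [16, 9] -> [16] and [9]
  Merge: [16] + [9] -> [9, 16]
Merge: [3, 19] + [9, 16] -> [3, 9, 16, 19]

Final sorted array: [3, 9, 16, 19]

The merge sort proceeds by recursively splitting the array and merging sorted halves.
After all merges, the sorted array is [3, 9, 16, 19].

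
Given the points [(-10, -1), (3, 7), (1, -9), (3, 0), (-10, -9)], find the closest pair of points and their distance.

Computing all pairwise distances among 5 points:

d((-10, -1), (3, 7)) = 15.2643
d((-10, -1), (1, -9)) = 13.6015
d((-10, -1), (3, 0)) = 13.0384
d((-10, -1), (-10, -9)) = 8.0
d((3, 7), (1, -9)) = 16.1245
d((3, 7), (3, 0)) = 7.0 <-- minimum
d((3, 7), (-10, -9)) = 20.6155
d((1, -9), (3, 0)) = 9.2195
d((1, -9), (-10, -9)) = 11.0
d((3, 0), (-10, -9)) = 15.8114

Closest pair: (3, 7) and (3, 0) with distance 7.0

The closest pair is (3, 7) and (3, 0) with Euclidean distance 7.0. For 5 points, brute-force pairwise comparison is shown above. For large n, the divide-and-conquer algorithm (sort by x, recurse on halves, check the dividing strip) achieves O(n log n).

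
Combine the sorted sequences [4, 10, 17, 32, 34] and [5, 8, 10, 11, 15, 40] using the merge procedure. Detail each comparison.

Merging process:

Compare 4 vs 5: take 4 from left. Merged: [4]
Compare 10 vs 5: take 5 from right. Merged: [4, 5]
Compare 10 vs 8: take 8 from right. Merged: [4, 5, 8]
Compare 10 vs 10: take 10 from left. Merged: [4, 5, 8, 10]
Compare 17 vs 10: take 10 from right. Merged: [4, 5, 8, 10, 10]
Compare 17 vs 11: take 11 from right. Merged: [4, 5, 8, 10, 10, 11]
Compare 17 vs 15: take 15 from right. Merged: [4, 5, 8, 10, 10, 11, 15]
Compare 17 vs 40: take 17 from left. Merged: [4, 5, 8, 10, 10, 11, 15, 17]
Compare 32 vs 40: take 32 from left. Merged: [4, 5, 8, 10, 10, 11, 15, 17, 32]
Compare 34 vs 40: take 34 from left. Merged: [4, 5, 8, 10, 10, 11, 15, 17, 32, 34]
Append remaining from right: [40]. Merged: [4, 5, 8, 10, 10, 11, 15, 17, 32, 34, 40]

Final merged array: [4, 5, 8, 10, 10, 11, 15, 17, 32, 34, 40]
Total comparisons: 10

The merged array is [4, 5, 8, 10, 10, 11, 15, 17, 32, 34, 40], requiring 10 comparisons. The merge step runs in O(n) time where n is the total number of elements.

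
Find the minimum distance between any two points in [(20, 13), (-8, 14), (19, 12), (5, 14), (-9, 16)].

Computing all pairwise distances among 5 points:

d((20, 13), (-8, 14)) = 28.0179
d((20, 13), (19, 12)) = 1.4142 <-- minimum
d((20, 13), (5, 14)) = 15.0333
d((20, 13), (-9, 16)) = 29.1548
d((-8, 14), (19, 12)) = 27.074
d((-8, 14), (5, 14)) = 13.0
d((-8, 14), (-9, 16)) = 2.2361
d((19, 12), (5, 14)) = 14.1421
d((19, 12), (-9, 16)) = 28.2843
d((5, 14), (-9, 16)) = 14.1421

Closest pair: (20, 13) and (19, 12) with distance 1.4142

The closest pair is (20, 13) and (19, 12) with Euclidean distance 1.4142. For 5 points, brute-force pairwise comparison is shown above. For large n, the divide-and-conquer algorithm (sort by x, recurse on halves, check the dividing strip) achieves O(n log n).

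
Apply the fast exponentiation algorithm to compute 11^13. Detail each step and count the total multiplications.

Computing 11^13 by squaring (build up from 11^1; each line after the first costs one multiplication):

11^1 = 11
11^2 = (11^1)^2 = 11^2 = 121
11^3 = 11 * 11^2 = 11 * 121 = 1331
11^6 = (11^3)^2 = 1331^2 = 1771561
11^12 = (11^6)^2 = 1771561^2 = 3138428376721
11^13 = 11 * 11^12 = 11 * 3138428376721 = 34522712143931

Result: 34522712143931
Multiplications needed: 5 (5 lines after 11^1)

11^13 = 34522712143931. Using exponentiation by squaring, this requires 5 multiplications. The key idea: if the exponent is even, square the half-power; if odd, multiply by the base once.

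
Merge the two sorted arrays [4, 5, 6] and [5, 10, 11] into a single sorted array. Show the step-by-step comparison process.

Merging process:

Compare 4 vs 5: take 4 from left. Merged: [4]
Compare 5 vs 5: take 5 from left. Merged: [4, 5]
Compare 6 vs 5: take 5 from right. Merged: [4, 5, 5]
Compare 6 vs 10: take 6 from left. Merged: [4, 5, 5, 6]
Append remaining from right: [10, 11]. Merged: [4, 5, 5, 6, 10, 11]

Final merged array: [4, 5, 5, 6, 10, 11]
Total comparisons: 4

The merged array is [4, 5, 5, 6, 10, 11], requiring 4 comparisons. The merge step runs in O(n) time where n is the total number of elements.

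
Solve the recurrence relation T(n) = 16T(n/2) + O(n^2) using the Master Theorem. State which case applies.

Master Theorem for T(n) = 16T(n/2) + O(n^2):

a = 16, b = 2, c = 2
log_b(a) = log_2(16) = 4.0000

Case 1: c = 2 < log_2(16) = 4.0000
T(n) = O(n^(log_2 16)) = O(n^4)

For T(n) = 16T(n/2) + O(n^2): log_2(16) = 4.0000. This is Case 1 of the Master Theorem (c < log_b(a), work dominated by leaves), giving O(n^4).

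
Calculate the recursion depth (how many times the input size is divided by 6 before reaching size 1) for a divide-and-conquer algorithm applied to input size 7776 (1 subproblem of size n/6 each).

For divide and conquer with division factor 6:

Problem sizes at each level:
Level 0: 7776
Level 1: 1296
Level 2: 216
Level 3: 36
Level 4: 6
Level 5: 1

The root is level 0 and the size-1 base case is level 5 (the tree spans levels 0 through 5, i.e. 6 levels counting the root), so the depth is the number of divisions: log_6(7776) = 5

The recursion tree depth is log_6(7776) = 5. At each level, the problem size is divided by 6, so it takes 5 divisions to reduce to a base case of size 1. The algorithm makes 1 recursive call at each level.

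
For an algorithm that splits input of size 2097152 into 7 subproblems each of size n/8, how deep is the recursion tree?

For divide and conquer with division factor 8:

Problem sizes at each level:
Level 0: 2097152
Level 1: 262144
Level 2: 32768
Level 3: 4096
Level 4: 512
Level 5: 64
Level 6: 8
Level 7: 1

The root is level 0 and the size-1 base case is level 7 (the tree spans levels 0 through 7, i.e. 8 levels counting the root), so the depth is the number of divisions: log_8(2097152) = 7

The recursion tree depth is log_8(2097152) = 7. At each level, the problem size is divided by 8, so it takes 7 divisions to reduce to a base case of size 1. The algorithm makes 7 recursive calls at each level.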